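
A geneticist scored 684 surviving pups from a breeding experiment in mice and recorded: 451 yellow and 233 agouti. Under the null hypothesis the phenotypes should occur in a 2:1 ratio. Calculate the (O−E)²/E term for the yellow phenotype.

Under the 2:1 hypothesis (Σ ratio = 3, N = 684):
  yellow: 684 × 2/3 = 456
  agouti: 684 × 1/3 = 228
Contribution of yellow: (451 − 456)² / 456 = 0.0548

0.055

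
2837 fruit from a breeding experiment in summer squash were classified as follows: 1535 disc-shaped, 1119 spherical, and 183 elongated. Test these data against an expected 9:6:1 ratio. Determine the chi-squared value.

5.356

Under the 9:6:1 hypothesis (Σ ratio = 16, N = 2837):
  disc-shaped: 2837 × 9/16 = 1595.8125
  spherical: 2837 × 6/16 = 1063.875
  elongated: 2837 × 1/16 = 177.3125
χ² = Σ (O − E)² / E
  disc-shaped: (1535 − 1595.8125)² / 1595.8125 = 2.3174
  spherical: (1119 − 1063.875)² / 1063.875 = 2.8563
  elongated: (183 − 177.3125)² / 177.3125 = 0.1824
χ² = 2.3174 + 2.8563 + 0.1824 = 5.3561 ≈ 5.356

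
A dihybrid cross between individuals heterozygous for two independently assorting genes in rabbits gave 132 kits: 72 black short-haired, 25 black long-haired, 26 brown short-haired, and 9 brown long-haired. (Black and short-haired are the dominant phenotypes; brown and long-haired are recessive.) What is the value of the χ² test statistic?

A dihybrid F₂ with independent assortment and complete dominance at both loci gives a 9:3:3:1 phenotypic ratio.
Under the 9:3:3:1 hypothesis (Σ ratio = 16, N = 132):
  black short-haired: 132 × 9/16 = 74.25
  black long-haired: 132 × 3/16 = 24.75
  brown short-haired: 132 × 3/16 = 24.75
  brown long-haired: 132 × 1/16 = 8.25
χ² = Σ (O − E)² / E
  black short-haired: (72 − 74.25)² / 74.25 = 0.0682
  black long-haired: (25 − 24.75)² / 24.75 = 0.0025
  brown short-haired: (26 − 24.75)² / 24.75 = 0.0631
  brown long-haired: (9 − 8.25)² / 8.25 = 0.0682
χ² = 0.0682 + 0.0025 + 0.0631 + 0.0682 = 0.202

0.202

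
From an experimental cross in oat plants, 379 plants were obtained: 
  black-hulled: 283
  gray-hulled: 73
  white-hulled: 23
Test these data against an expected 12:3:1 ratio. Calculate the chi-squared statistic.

Expected counts for N = 379 under a 12:3:1 ratio (total parts = 16):
  black-hulled: 379 × 12/16 = 284.25
  gray-hulled: 379 × 3/16 = 71.0625
  white-hulled: 379 × 1/16 = 23.6875
χ² = Σ (O − E)² / E
  black-hulled: (283 − 284.25)² / 284.25 = 0.0055
  gray-hulled: (73 − 71.0625)² / 71.0625 = 0.0528
  white-hulled: (23 − 23.6875)² / 23.6875 = 0.0200
χ² = 0.0055 + 0.0528 + 0.0200 = 0.0783 ≈ 0.078

0.078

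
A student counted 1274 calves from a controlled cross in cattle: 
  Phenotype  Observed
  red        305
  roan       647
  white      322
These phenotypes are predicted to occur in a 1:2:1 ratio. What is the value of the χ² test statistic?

Total ratio parts = 4. Expected numbers out of 1274:
  red: 1274 × 1/4 = 318.5
  roan: 1274 × 2/4 = 637
  white: 1274 × 1/4 = 318.5
χ² = Σ (O − E)² / E
  red: (305 − 318.5)² / 318.5 = 0.5722
  roan: (647 − 637)² / 637 = 0.1570
  white: (322 − 318.5)² / 318.5 = 0.0385
χ² = 0.5722 + 0.1570 + 0.0385 = 0.7677 ≈ 0.768

0.768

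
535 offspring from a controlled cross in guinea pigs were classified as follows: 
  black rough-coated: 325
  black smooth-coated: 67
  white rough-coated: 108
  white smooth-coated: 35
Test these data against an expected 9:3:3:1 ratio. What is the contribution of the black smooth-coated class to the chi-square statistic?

Under the 9:3:3:1 hypothesis (Σ ratio = 16, N = 535):
  black rough-coated: 535 × 9/16 = 300.9375
  black smooth-coated: 535 × 3/16 = 100.3125
  white rough-coated: 535 × 3/16 = 100.3125
  white smooth-coated: 535 × 1/16 = 33.4375
Contribution of black smooth-coated: (67 − 100.3125)² / 100.3125 = 11.0627

11.063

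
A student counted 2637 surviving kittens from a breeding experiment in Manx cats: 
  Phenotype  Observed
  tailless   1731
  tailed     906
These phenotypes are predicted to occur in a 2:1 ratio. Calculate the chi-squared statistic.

1.244

Expected counts for N = 2637 under a 2:1 ratio (total parts = 3):
  tailless: 2637 × 2/3 = 1758
  tailed: 2637 × 1/3 = 879
χ² = Σ (O − E)² / E
  tailless: (1731 − 1758)² / 1758 = 0.4147
  tailed: (906 − 879)² / 879 = 0.8294
χ² = 0.4147 + 0.8294 = 1.2441 ≈ 1.244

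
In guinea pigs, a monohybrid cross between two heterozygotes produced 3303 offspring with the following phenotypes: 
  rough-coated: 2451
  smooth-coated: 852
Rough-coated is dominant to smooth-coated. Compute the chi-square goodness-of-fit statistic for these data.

For a monohybrid cross between heterozygotes with complete dominance, the expected phenotypic ratio is 3:1.
Total ratio parts = 4. Expected numbers out of 3303:
  rough-coated: 3303 × 3/4 = 2477.25
  smooth-coated: 3303 × 1/4 = 825.75
χ² = Σ (O − E)² / E
  rough-coated: (2451 − 2477.25)² / 2477.25 = 0.2782
  smooth-coated: (852 − 825.75)² / 825.75 = 0.8345
χ² = 0.2782 + 0.8345 = 1.1127 ≈ 1.113

1.113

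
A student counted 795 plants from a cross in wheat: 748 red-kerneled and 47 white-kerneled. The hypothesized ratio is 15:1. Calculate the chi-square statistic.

0.155

Total ratio parts = 16. Expected numbers out of 795:
  red-kerneled: 795 × 15/16 = 745.3125
  white-kerneled: 795 × 1/16 = 49.6875
χ² = Σ (O − E)² / E
  red-kerneled: (748 − 745.3125)² / 745.3125 = 0.0097
  white-kerneled: (47 − 49.6875)² / 49.6875 = 0.1454
χ² = 0.0097 + 0.1454 = 0.1551 ≈ 0.155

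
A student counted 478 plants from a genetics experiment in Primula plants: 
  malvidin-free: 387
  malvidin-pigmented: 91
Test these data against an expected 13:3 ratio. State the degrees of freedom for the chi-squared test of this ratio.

1

A goodness-of-fit test with 2 phenotype classes has df = 2 − 1 = 1.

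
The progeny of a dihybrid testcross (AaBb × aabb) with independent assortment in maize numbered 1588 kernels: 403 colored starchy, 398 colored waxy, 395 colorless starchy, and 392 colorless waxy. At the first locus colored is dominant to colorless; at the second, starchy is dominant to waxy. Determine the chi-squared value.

A dihybrid testcross with independent assortment gives a 1:1:1:1 ratio.
The 1:1:1:1 ratio has 4 parts, so with N = 1588 the expected counts are:
  colored starchy: 1588 × 1/4 = 397
  colored waxy: 1588 × 1/4 = 397
  colorless starchy: 1588 × 1/4 = 397
  colorless waxy: 1588 × 1/4 = 397
χ² = Σ (O − E)² / E
  colored starchy: (403 − 397)² / 397 = 0.0907
  colored waxy: (398 − 397)² / 397 = 0.0025
  colorless starchy: (395 − 397)² / 397 = 0.0101
  colorless waxy: (392 − 397)² / 397 = 0.0630
χ² = 0.0907 + 0.0025 + 0.0101 + 0.0630 = 0.1663 ≈ 0.166

0.166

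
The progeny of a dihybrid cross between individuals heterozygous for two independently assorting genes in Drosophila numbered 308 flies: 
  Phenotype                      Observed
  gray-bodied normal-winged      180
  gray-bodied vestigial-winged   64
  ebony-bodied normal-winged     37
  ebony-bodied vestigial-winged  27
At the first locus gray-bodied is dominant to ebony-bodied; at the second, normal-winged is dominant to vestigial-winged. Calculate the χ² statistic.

11.515

A dihybrid F₂ with independent assortment and complete dominance at both loci gives a 9:3:3:1 phenotypic ratio.
Total ratio parts = 16. Expected numbers out of 308:
  gray-bodied normal-winged: 308 × 9/16 = 173.25
  gray-bodied vestigial-winged: 308 × 3/16 = 57.75
  ebony-bodied normal-winged: 308 × 3/16 = 57.75
  ebony-bodied vestigial-winged: 308 × 1/16 = 19.25
χ² = Σ (O − E)² / E
  gray-bodied normal-winged: (180 − 173.25)² / 173.25 = 0.2630
  gray-bodied vestigial-winged: (64 − 57.75)² / 57.75 = 0.6764
  ebony-bodied normal-winged: (37 − 57.75)² / 57.75 = 7.4556
  ebony-bodied vestigial-winged: (27 − 19.25)² / 19.25 = 3.1201
χ² = 0.2630 + 0.6764 + 7.4556 + 3.1201 = 11.5151 ≈ 11.515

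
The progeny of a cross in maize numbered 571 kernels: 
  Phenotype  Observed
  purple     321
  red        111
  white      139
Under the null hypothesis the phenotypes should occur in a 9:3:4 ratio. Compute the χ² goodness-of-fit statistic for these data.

Under the 9:3:4 hypothesis (Σ ratio = 16, N = 571):
  purple: 571 × 9/16 = 321.1875
  red: 571 × 3/16 = 107.0625
  white: 571 × 4/16 = 142.75
χ² = Σ (O − E)² / E
  purple: (321 − 321.1875)² / 321.1875 = 0.0001
  red: (111 − 107.0625)² / 107.0625 = 0.1448
  white: (139 − 142.75)² / 142.75 = 0.0985
χ² = 0.0001 + 0.1448 + 0.0985 = 0.2434 ≈ 0.243

0.243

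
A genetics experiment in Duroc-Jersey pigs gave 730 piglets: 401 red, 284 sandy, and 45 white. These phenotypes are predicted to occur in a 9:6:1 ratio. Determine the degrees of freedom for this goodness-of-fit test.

A goodness-of-fit test with 3 phenotype classes has df = 3 − 1 = 2.

2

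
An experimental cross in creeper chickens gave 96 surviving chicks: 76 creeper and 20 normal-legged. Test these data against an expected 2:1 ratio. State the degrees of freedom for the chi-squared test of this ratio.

A goodness-of-fit test with 2 phenotype classes has df = 2 − 1 = 1.

1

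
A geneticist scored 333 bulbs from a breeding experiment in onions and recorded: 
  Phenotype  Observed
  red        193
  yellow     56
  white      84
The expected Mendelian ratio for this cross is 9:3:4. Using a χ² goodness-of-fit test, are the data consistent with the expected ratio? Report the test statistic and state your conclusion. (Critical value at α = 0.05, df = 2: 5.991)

0.843; consistent

Total ratio parts = 16. Expected numbers out of 333:
  red: 333 × 9/16 = 187.3125
  yellow: 333 × 3/16 = 62.4375
  white: 333 × 4/16 = 83.25
χ² = Σ (O − E)² / E
  red: (193 − 187.3125)² / 187.3125 = 0.1727
  yellow: (56 − 62.4375)² / 62.4375 = 0.6637
  white: (84 − 83.25)² / 83.25 = 0.0068
χ² = 0.1727 + 0.6637 + 0.0068 = 0.8432 ≈ 0.843
Degrees of freedom = 3 − 1 = 2; critical value at α = 0.05 is 5.991.
Since 0.843 < 5.991, we fail to reject the null hypothesis — the data are consistent with the 9:3:4 ratio.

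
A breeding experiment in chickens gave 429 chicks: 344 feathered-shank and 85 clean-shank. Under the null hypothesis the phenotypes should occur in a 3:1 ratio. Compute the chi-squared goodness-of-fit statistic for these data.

Total ratio parts = 4. Expected numbers out of 429:
  feathered-shank: 429 × 3/4 = 321.75
  clean-shank: 429 × 1/4 = 107.25
χ² = Σ (O − E)² / E
  feathered-shank: (344 − 321.75)² / 321.75 = 1.5387
  clean-shank: (85 − 107.25)² / 107.25 = 4.6160
χ² = 1.5387 + 4.6160 = 6.1547 ≈ 6.155

6.155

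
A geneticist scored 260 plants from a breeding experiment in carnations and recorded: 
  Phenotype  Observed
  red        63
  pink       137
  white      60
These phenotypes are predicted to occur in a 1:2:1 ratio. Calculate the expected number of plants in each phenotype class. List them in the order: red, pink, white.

Total ratio parts = 4. Expected numbers out of 260:
  red: 260 × 1/4 = 65
  pink: 260 × 2/4 = 130
  white: 260 × 1/4 = 65

65, 130, 65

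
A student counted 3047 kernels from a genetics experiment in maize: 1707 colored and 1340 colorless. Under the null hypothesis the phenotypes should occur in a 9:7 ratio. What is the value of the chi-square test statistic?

0.064

Total ratio parts = 16. Expected numbers out of 3047:
  colored: 3047 × 9/16 = 1713.9375
  colorless: 3047 × 7/16 = 1333.0625
χ² = Σ (O − E)² / E
  colored: (1707 − 1713.9375)² / 1713.9375 = 0.0281
  colorless: (1340 − 1333.0625)² / 1333.0625 = 0.0361
χ² = 0.0281 + 0.0361 = 0.0642 ≈ 0.064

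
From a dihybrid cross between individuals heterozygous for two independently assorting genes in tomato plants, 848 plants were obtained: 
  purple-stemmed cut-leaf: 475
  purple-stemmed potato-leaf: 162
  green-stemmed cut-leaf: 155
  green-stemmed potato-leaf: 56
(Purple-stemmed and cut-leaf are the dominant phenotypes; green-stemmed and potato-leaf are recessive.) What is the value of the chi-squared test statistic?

A dihybrid F₂ with independent assortment and complete dominance at both loci gives a 9:3:3:1 phenotypic ratio.
The 9:3:3:1 ratio has 16 parts, so with N = 848 the expected counts are:
  purple-stemmed cut-leaf: 848 × 9/16 = 477
  purple-stemmed potato-leaf: 848 × 3/16 = 159
  green-stemmed cut-leaf: 848 × 3/16 = 159
  green-stemmed potato-leaf: 848 × 1/16 = 53
χ² = Σ (O − E)² / E
  purple-stemmed cut-leaf: (475 − 477)² / 477 = 0.0084
  purple-stemmed potato-leaf: (162 − 159)² / 159 = 0.0566
  green-stemmed cut-leaf: (155 − 159)² / 159 = 0.1006
  green-stemmed potato-leaf: (56 − 53)² / 53 = 0.1698
χ² = 0.0084 + 0.0566 + 0.1006 + 0.1698 = 0.3354 ≈ 0.335

0.335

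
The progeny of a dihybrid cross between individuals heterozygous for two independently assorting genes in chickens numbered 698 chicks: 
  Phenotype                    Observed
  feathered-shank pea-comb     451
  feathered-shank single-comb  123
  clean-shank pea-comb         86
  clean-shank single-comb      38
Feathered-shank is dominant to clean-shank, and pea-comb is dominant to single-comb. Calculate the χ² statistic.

A dihybrid F₂ with independent assortment and complete dominance at both loci gives a 9:3:3:1 phenotypic ratio.
Under the 9:3:3:1 hypothesis (Σ ratio = 16, N = 698):
  feathered-shank pea-comb: 698 × 9/16 = 392.625
  feathered-shank single-comb: 698 × 3/16 = 130.875
  clean-shank pea-comb: 698 × 3/16 = 130.875
  clean-shank single-comb: 698 × 1/16 = 43.625
χ² = Σ (O − E)² / E
  feathered-shank pea-comb: (451 − 392.625)² / 392.625 = 8.6791
  feathered-shank single-comb: (123 − 130.875)² / 130.875 = 0.4739
  clean-shank pea-comb: (86 − 130.875)² / 130.875 = 15.3869
  clean-shank single-comb: (38 − 43.625)² / 43.625 = 0.7253
χ² = 8.6791 + 0.4739 + 15.3869 + 0.7253 = 25.2652 ≈ 25.265

25.265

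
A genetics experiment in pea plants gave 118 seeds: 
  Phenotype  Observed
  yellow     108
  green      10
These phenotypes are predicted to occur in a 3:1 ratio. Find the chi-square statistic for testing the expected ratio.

17.186

Expected counts for N = 118 under a 3:1 ratio (total parts = 4):
  yellow: 118 × 3/4 = 88.5
  green: 118 × 1/4 = 29.5
χ² = Σ (O − E)² / E
  yellow: (108 − 88.5)² / 88.5 = 4.2966
  green: (10 − 29.5)² / 29.5 = 12.8898
χ² = 4.2966 + 12.8898 = 17.1864 ≈ 17.186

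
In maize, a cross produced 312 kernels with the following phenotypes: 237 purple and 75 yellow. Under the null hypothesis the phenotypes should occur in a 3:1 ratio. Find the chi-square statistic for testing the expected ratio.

Total ratio parts = 4. Expected numbers out of 312:
  purple: 312 × 3/4 = 234
  yellow: 312 × 1/4 = 78
χ² = Σ (O − E)² / E
  purple: (237 − 234)² / 234 = 0.0385
  yellow: (75 − 78)² / 78 = 0.1154
χ² = 0.0385 + 0.1154 = 0.1539 ≈ 0.154

0.154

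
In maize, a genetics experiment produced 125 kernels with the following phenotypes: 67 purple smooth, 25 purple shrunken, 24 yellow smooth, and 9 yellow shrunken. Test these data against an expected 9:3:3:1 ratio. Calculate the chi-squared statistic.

0.454

Total ratio parts = 16. Expected numbers out of 125:
  purple smooth: 125 × 9/16 = 70.3125
  purple shrunken: 125 × 3/16 = 23.4375
  yellow smooth: 125 × 3/16 = 23.4375
  yellow shrunken: 125 × 1/16 = 7.8125
χ² = Σ (O − E)² / E
  purple smooth: (67 − 70.3125)² / 70.3125 = 0.1561
  purple shrunken: (25 − 23.4375)² / 23.4375 = 0.1042
  yellow smooth: (24 − 23.4375)² / 23.4375 = 0.0135
  yellow shrunken: (9 − 7.8125)² / 7.8125 = 0.1805
χ² = 0.1561 + 0.1042 + 0.0135 + 0.1805 = 0.4543 ≈ 0.454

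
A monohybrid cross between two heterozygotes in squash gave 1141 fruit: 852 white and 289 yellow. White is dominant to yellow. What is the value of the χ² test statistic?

0.066

For a monohybrid cross between heterozygotes with complete dominance, the expected phenotypic ratio is 3:1.
Under the 3:1 hypothesis (Σ ratio = 4, N = 1141):
  white: 1141 × 3/4 = 855.75
  yellow: 1141 × 1/4 = 285.25
χ² = Σ (O − E)² / E
  white: (852 − 855.75)² / 855.75 = 0.0164
  yellow: (289 − 285.25)² / 285.25 = 0.0493
χ² = 0.0164 + 0.0493 = 0.0657 ≈ 0.066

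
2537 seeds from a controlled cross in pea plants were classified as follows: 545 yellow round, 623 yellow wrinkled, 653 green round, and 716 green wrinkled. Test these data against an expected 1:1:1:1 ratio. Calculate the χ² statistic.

The 1:1:1:1 ratio has 4 parts, so with N = 2537 the expected counts are:
  yellow round: 2537 × 1/4 = 634.25
  yellow wrinkled: 2537 × 1/4 = 634.25
  green round: 2537 × 1/4 = 634.25
  green wrinkled: 2537 × 1/4 = 634.25
χ² = Σ (O − E)² / E
  yellow round: (545 − 634.25)² / 634.25 = 12.5590
  yellow wrinkled: (623 − 634.25)² / 634.25 = 0.1995
  green round: (653 − 634.25)² / 634.25 = 0.5543
  green wrinkled: (716 − 634.25)² / 634.25 = 10.5370
χ² = 12.5590 + 0.1995 + 0.5543 + 10.5370 = 23.8498 ≈ 23.850

23.850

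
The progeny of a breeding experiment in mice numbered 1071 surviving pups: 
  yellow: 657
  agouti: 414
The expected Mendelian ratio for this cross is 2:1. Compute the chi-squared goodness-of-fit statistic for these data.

13.651

Under the 2:1 hypothesis (Σ ratio = 3, N = 1071):
  yellow: 1071 × 2/3 = 714
  agouti: 1071 × 1/3 = 357
χ² = Σ (O − E)² / E
  yellow: (657 − 714)² / 714 = 4.5504
  agouti: (414 − 357)² / 357 = 9.1008
χ² = 4.5504 + 9.1008 = 13.6512 ≈ 13.651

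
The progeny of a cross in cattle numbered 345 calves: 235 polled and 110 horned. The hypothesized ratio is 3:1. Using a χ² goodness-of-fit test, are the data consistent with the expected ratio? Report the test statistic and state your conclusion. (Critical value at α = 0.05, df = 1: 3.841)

The 3:1 ratio has 4 parts, so with N = 345 the expected counts are:
  polled: 345 × 3/4 = 258.75
  horned: 345 × 1/4 = 86.25
χ² = Σ (O − E)² / E
  polled: (235 − 258.75)² / 258.75 = 2.1800
  horned: (110 − 86.25)² / 86.25 = 6.5399
χ² = 2.1800 + 6.5399 = 8.7199 ≈ 8.720
Degrees of freedom = 2 − 1 = 1; critical value at α = 0.05 is 3.841.
Since 8.720 > 3.841, we reject the null hypothesis — the data do not fit the 3:1 ratio.

8.720; not consistent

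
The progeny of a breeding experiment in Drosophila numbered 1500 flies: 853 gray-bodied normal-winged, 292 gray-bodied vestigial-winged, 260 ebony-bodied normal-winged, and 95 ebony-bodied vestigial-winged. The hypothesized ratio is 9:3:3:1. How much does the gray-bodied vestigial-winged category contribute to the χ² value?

Expected counts for N = 1500 under a 9:3:3:1 ratio (total parts = 16):
  gray-bodied normal-winged: 1500 × 9/16 = 843.75
  gray-bodied vestigial-winged: 1500 × 3/16 = 281.25
  ebony-bodied normal-winged: 1500 × 3/16 = 281.25
  ebony-bodied vestigial-winged: 1500 × 1/16 = 93.75
Contribution of gray-bodied vestigial-winged: (292 − 281.25)² / 281.25 = 0.4109

0.411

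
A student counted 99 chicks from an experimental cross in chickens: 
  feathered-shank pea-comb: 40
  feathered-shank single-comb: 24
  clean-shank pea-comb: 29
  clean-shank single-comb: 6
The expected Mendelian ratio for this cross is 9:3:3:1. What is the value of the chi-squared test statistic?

11.887

Under the 9:3:3:1 hypothesis (Σ ratio = 16, N = 99):
  feathered-shank pea-comb: 99 × 9/16 = 55.6875
  feathered-shank single-comb: 99 × 3/16 = 18.5625
  clean-shank pea-comb: 99 × 3/16 = 18.5625
  clean-shank single-comb: 99 × 1/16 = 6.1875
χ² = Σ (O − E)² / E
  feathered-shank pea-comb: (40 − 55.6875)² / 55.6875 = 4.4193
  feathered-shank single-comb: (24 − 18.5625)² / 18.5625 = 1.5928
  clean-shank pea-comb: (29 − 18.5625)² / 18.5625 = 5.8689
  clean-shank single-comb: (6 − 6.1875)² / 6.1875 = 0.0057
χ² = 4.4193 + 1.5928 + 5.8689 + 0.0057 = 11.8867 ≈ 11.887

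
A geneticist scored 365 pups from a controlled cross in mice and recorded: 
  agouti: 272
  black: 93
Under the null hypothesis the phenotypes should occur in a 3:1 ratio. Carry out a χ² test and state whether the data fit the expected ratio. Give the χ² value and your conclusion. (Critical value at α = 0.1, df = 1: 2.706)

0.045; consistent

The 3:1 ratio has 4 parts, so with N = 365 the expected counts are:
  agouti: 365 × 3/4 = 273.75
  black: 365 × 1/4 = 91.25
χ² = Σ (O − E)² / E
  agouti: (272 − 273.75)² / 273.75 = 0.0112
  black: (93 − 91.25)² / 91.25 = 0.0336
χ² = 0.0112 + 0.0336 = 0.0448 ≈ 0.045
Degrees of freedom = 2 − 1 = 1; critical value at α = 0.1 is 2.706.
Since 0.045 < 2.706, we fail to reject the null hypothesis — the data are consistent with the 3:1 ratio.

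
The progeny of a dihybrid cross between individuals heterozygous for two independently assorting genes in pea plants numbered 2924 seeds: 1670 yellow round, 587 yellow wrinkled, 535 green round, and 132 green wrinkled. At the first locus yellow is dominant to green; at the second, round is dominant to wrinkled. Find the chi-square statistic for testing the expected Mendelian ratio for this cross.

A dihybrid F₂ with independent assortment and complete dominance at both loci gives a 9:3:3:1 phenotypic ratio.
The 9:3:3:1 ratio has 16 parts, so with N = 2924 the expected counts are:
  yellow round: 2924 × 9/16 = 1644.75
  yellow wrinkled: 2924 × 3/16 = 548.25
  green round: 2924 × 3/16 = 548.25
  green wrinkled: 2924 × 1/16 = 182.75
χ² = Σ (O − E)² / E
  yellow round: (1670 − 1644.75)² / 1644.75 = 0.3876
  yellow wrinkled: (587 − 548.25)² / 548.25 = 2.7388
  green round: (535 − 548.25)² / 548.25 = 0.3202
  green wrinkled: (132 − 182.75)² / 182.75 = 14.0934
χ² = 0.3876 + 2.7388 + 0.3202 + 14.0934 = 17.540

17.540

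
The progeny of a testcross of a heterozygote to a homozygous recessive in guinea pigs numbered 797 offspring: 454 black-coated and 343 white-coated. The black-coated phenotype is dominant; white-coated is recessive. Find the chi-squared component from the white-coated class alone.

A testcross of a heterozygote (Aa × aa) gives a 1:1 phenotypic ratio.
The 1:1 ratio has 2 parts, so with N = 797 the expected counts are:
  black-coated: 797 × 1/2 = 398.5
  white-coated: 797 × 1/2 = 398.5
Contribution of white-coated: (343 − 398.5)² / 398.5 = 7.7296

7.730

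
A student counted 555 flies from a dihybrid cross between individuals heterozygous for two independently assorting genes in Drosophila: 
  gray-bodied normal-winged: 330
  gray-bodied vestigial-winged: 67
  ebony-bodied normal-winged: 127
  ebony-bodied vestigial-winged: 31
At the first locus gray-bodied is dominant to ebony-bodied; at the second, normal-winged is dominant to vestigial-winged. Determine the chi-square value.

A dihybrid F₂ with independent assortment and complete dominance at both loci gives a 9:3:3:1 phenotypic ratio.
The 9:3:3:1 ratio has 16 parts, so with N = 555 the expected counts are:
  gray-bodied normal-winged: 555 × 9/16 = 312.1875
  gray-bodied vestigial-winged: 555 × 3/16 = 104.0625
  ebony-bodied normal-winged: 555 × 3/16 = 104.0625
  ebony-bodied vestigial-winged: 555 × 1/16 = 34.6875
χ² = Σ (O − E)² / E
  gray-bodied normal-winged: (330 − 312.1875)² / 312.1875 = 1.0163
  gray-bodied vestigial-winged: (67 − 104.0625)² / 104.0625 = 13.2000
  ebony-bodied normal-winged: (127 − 104.0625)² / 104.0625 = 5.0559
  ebony-bodied vestigial-winged: (31 − 34.6875)² / 34.6875 = 0.3920
χ² = 1.0163 + 13.2000 + 5.0559 + 0.3920 = 19.6642 ≈ 19.664

19.664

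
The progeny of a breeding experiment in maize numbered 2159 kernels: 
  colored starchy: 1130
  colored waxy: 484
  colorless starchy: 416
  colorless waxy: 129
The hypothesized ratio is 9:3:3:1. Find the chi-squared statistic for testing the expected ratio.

21.932

Under the 9:3:3:1 hypothesis (Σ ratio = 16, N = 2159):
  colored starchy: 2159 × 9/16 = 1214.4375
  colored waxy: 2159 × 3/16 = 404.8125
  colorless starchy: 2159 × 3/16 = 404.8125
  colorless waxy: 2159 × 1/16 = 134.9375
χ² = Σ (O − E)² / E
  colored starchy: (1130 − 1214.4375)² / 1214.4375 = 5.8708
  colored waxy: (484 − 404.8125)² / 404.8125 = 15.4903
  colorless starchy: (416 − 404.8125)² / 404.8125 = 0.3092
  colorless waxy: (129 − 134.9375)² / 134.9375 = 0.2613
χ² = 5.8708 + 15.4903 + 0.3092 + 0.2613 = 21.9316 ≈ 21.932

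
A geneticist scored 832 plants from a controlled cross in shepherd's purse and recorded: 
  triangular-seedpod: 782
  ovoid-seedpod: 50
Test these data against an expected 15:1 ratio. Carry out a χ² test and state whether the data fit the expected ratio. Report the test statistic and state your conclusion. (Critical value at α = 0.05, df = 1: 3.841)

Total ratio parts = 16. Expected numbers out of 832:
  triangular-seedpod: 832 × 15/16 = 780
  ovoid-seedpod: 832 × 1/16 = 52
χ² = Σ (O − E)² / E
  triangular-seedpod: (782 − 780)² / 780 = 0.0051
  ovoid-seedpod: (50 − 52)² / 52 = 0.0769
χ² = 0.0051 + 0.0769 = 0.082
Degrees of freedom = 2 − 1 = 1; critical value at α = 0.05 is 3.841.
Since 0.082 < 3.841, we fail to reject the null hypothesis — the data are consistent with the 15:1 ratio.

0.082; consistent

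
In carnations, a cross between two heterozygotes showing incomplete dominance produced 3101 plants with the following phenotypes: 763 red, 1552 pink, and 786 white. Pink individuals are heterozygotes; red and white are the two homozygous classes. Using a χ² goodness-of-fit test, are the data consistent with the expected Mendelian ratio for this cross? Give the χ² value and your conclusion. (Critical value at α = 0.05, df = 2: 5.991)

0.344; consistent

With incomplete dominance, a heterozygote × heterozygote cross gives a 1:2:1 phenotypic ratio.
Expected counts for N = 3101 under a 1:2:1 ratio (total parts = 4):
  red: 3101 × 1/4 = 775.25
  pink: 3101 × 2/4 = 1550.5
  white: 3101 × 1/4 = 775.25
χ² = Σ (O − E)² / E
  red: (763 − 775.25)² / 775.25 = 0.1936
  pink: (1552 − 1550.5)² / 1550.5 = 0.0015
  white: (786 − 775.25)² / 775.25 = 0.1491
χ² = 0.1936 + 0.0015 + 0.1491 = 0.3442 ≈ 0.344
Degrees of freedom = 3 − 1 = 2; critical value at α = 0.05 is 5.991.
Since 0.344 < 5.991, we fail to reject the null hypothesis — the data are consistent with the 1:2:1 ratio.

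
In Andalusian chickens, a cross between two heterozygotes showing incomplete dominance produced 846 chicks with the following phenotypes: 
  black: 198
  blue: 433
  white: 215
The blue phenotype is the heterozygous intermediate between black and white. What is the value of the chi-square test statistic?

With incomplete dominance, a heterozygote × heterozygote cross gives a 1:2:1 phenotypic ratio.
The 1:2:1 ratio has 4 parts, so with N = 846 the expected counts are:
  black: 846 × 1/4 = 211.5
  blue: 846 × 2/4 = 423
  white: 846 × 1/4 = 211.5
χ² = Σ (O − E)² / E
  black: (198 − 211.5)² / 211.5 = 0.8617
  blue: (433 − 423)² / 423 = 0.2364
  white: (215 − 211.5)² / 211.5 = 0.0579
χ² = 0.8617 + 0.2364 + 0.0579 = 1.156

1.156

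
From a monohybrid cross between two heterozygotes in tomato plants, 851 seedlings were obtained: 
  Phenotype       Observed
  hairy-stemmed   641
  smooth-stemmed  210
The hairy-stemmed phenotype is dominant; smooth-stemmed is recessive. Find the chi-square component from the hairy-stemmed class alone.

For a monohybrid cross between heterozygotes with complete dominance, the expected phenotypic ratio is 3:1.
The 3:1 ratio has 4 parts, so with N = 851 the expected counts are:
  hairy-stemmed: 851 × 3/4 = 638.25
  smooth-stemmed: 851 × 1/4 = 212.75
Contribution of hairy-stemmed: (641 − 638.25)² / 638.25 = 0.0118

0.012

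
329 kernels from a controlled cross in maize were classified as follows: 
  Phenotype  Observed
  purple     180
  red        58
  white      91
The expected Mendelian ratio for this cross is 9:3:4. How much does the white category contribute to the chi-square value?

Total ratio parts = 16. Expected numbers out of 329:
  purple: 329 × 9/16 = 185.0625
  red: 329 × 3/16 = 61.6875
  white: 329 × 4/16 = 82.25
Contribution of white: (91 − 82.25)² / 82.25 = 0.9309

0.931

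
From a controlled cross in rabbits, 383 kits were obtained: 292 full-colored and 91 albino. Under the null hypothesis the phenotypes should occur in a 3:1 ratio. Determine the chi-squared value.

Expected counts for N = 383 under a 3:1 ratio (total parts = 4):
  full-colored: 383 × 3/4 = 287.25
  albino: 383 × 1/4 = 95.75
χ² = Σ (O − E)² / E
  full-colored: (292 − 287.25)² / 287.25 = 0.0785
  albino: (91 − 95.75)² / 95.75 = 0.2356
χ² = 0.0785 + 0.2356 = 0.3141 ≈ 0.314

0.314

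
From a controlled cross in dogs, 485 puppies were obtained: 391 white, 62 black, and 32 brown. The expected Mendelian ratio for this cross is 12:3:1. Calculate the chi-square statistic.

Expected counts for N = 485 under a 12:3:1 ratio (total parts = 16):
  white: 485 × 12/16 = 363.75
  black: 485 × 3/16 = 90.9375
  brown: 485 × 1/16 = 30.3125
χ² = Σ (O − E)² / E
  white: (391 − 363.75)² / 363.75 = 2.0414
  black: (62 − 90.9375)² / 90.9375 = 9.2083
  brown: (32 − 30.3125)² / 30.3125 = 0.0939
χ² = 2.0414 + 9.2083 + 0.0939 = 11.3436 ≈ 11.344

11.344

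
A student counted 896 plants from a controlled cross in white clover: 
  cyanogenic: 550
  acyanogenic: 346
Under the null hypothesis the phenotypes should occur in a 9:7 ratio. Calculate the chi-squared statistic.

Total ratio parts = 16. Expected numbers out of 896:
  cyanogenic: 896 × 9/16 = 504
  acyanogenic: 896 × 7/16 = 392
χ² = Σ (O − E)² / E
  cyanogenic: (550 − 504)² / 504 = 4.1984
  acyanogenic: (346 − 392)² / 392 = 5.3980
χ² = 4.1984 + 5.3980 = 9.5964 ≈ 9.596

9.596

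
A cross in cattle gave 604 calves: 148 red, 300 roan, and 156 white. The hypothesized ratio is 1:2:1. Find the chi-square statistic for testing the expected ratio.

0.238

Under the 1:2:1 hypothesis (Σ ratio = 4, N = 604):
  red: 604 × 1/4 = 151
  roan: 604 × 2/4 = 302
  white: 604 × 1/4 = 151
χ² = Σ (O − E)² / E
  red: (148 − 151)² / 151 = 0.0596
  roan: (300 − 302)² / 302 = 0.0132
  white: (156 − 151)² / 151 = 0.1656
χ² = 0.0596 + 0.0132 + 0.1656 = 0.2384 ≈ 0.238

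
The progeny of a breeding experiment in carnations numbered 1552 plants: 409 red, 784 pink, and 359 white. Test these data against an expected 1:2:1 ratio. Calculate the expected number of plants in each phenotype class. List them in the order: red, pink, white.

388, 776, 388

The 1:2:1 ratio has 4 parts, so with N = 1552 the expected counts are:
  red: 1552 × 1/4 = 388
  pink: 1552 × 2/4 = 776
  white: 1552 × 1/4 = 388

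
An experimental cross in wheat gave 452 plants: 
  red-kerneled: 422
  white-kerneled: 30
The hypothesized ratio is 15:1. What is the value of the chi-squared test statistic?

0.116

Under the 15:1 hypothesis (Σ ratio = 16, N = 452):
  red-kerneled: 452 × 15/16 = 423.75
  white-kerneled: 452 × 1/16 = 28.25
χ² = Σ (O − E)² / E
  red-kerneled: (422 − 423.75)² / 423.75 = 0.0072
  white-kerneled: (30 − 28.25)² / 28.25 = 0.1084
χ² = 0.0072 + 0.1084 = 0.1156 ≈ 0.116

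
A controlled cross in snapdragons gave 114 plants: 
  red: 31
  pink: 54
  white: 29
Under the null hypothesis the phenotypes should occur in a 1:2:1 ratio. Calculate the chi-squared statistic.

0.386

Under the 1:2:1 hypothesis (Σ ratio = 4, N = 114):
  red: 114 × 1/4 = 28.5
  pink: 114 × 2/4 = 57
  white: 114 × 1/4 = 28.5
χ² = Σ (O − E)² / E
  red: (31 − 28.5)² / 28.5 = 0.2193
  pink: (54 − 57)² / 57 = 0.1579
  white: (29 − 28.5)² / 28.5 = 0.0088
χ² = 0.2193 + 0.1579 + 0.0088 = 0.386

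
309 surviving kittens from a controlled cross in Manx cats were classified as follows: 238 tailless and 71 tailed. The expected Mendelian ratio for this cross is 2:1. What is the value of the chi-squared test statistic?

Under the 2:1 hypothesis (Σ ratio = 3, N = 309):
  tailless: 309 × 2/3 = 206
  tailed: 309 × 1/3 = 103
χ² = Σ (O − E)² / E
  tailless: (238 − 206)² / 206 = 4.9709
  tailed: (71 − 103)² / 103 = 9.9417
χ² = 4.9709 + 9.9417 = 14.9126 ≈ 14.913

14.913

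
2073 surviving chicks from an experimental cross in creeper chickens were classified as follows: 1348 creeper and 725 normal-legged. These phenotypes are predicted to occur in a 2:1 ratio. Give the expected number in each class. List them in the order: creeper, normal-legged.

1382, 691

Under the 2:1 hypothesis (Σ ratio = 3, N = 2073):
  creeper: 2073 × 2/3 = 1382
  normal-legged: 2073 × 1/3 = 691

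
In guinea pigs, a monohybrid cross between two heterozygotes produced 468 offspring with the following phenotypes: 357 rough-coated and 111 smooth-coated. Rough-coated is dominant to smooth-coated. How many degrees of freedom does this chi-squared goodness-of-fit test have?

For a monohybrid cross between heterozygotes with complete dominance, the expected phenotypic ratio is 3:1.
A goodness-of-fit test with 2 phenotype classes has df = 2 − 1 = 1.

1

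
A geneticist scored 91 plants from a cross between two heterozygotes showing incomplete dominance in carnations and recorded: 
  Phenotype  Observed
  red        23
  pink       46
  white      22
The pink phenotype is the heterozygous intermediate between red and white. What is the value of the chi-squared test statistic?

0.033

With incomplete dominance, a heterozygote × heterozygote cross gives a 1:2:1 phenotypic ratio.
Expected counts for N = 91 under a 1:2:1 ratio (total parts = 4):
  red: 91 × 1/4 = 22.75
  pink: 91 × 2/4 = 45.5
  white: 91 × 1/4 = 22.75
χ² = Σ (O − E)² / E
  red: (23 − 22.75)² / 22.75 = 0.0027
  pink: (46 − 45.5)² / 45.5 = 0.0055
  white: (22 − 22.75)² / 22.75 = 0.0247
χ² = 0.0027 + 0.0055 + 0.0247 = 0.0329 ≈ 0.033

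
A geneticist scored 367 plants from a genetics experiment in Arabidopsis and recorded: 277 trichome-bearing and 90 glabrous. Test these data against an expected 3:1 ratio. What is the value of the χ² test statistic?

The 3:1 ratio has 4 parts, so with N = 367 the expected counts are:
  trichome-bearing: 367 × 3/4 = 275.25
  glabrous: 367 × 1/4 = 91.75
χ² = Σ (O − E)² / E
  trichome-bearing: (277 − 275.25)² / 275.25 = 0.0111
  glabrous: (90 − 91.75)² / 91.75 = 0.0334
χ² = 0.0111 + 0.0334 = 0.0445 ≈ 0.045

0.045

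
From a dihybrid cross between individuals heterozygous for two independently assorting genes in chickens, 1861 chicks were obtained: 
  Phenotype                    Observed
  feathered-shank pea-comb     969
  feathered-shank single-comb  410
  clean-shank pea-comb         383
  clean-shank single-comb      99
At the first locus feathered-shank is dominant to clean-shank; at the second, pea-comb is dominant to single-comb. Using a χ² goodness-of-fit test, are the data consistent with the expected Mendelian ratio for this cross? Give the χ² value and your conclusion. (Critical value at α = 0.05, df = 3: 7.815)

A dihybrid F₂ with independent assortment and complete dominance at both loci gives a 9:3:3:1 phenotypic ratio.
Total ratio parts = 16. Expected numbers out of 1861:
  feathered-shank pea-comb: 1861 × 9/16 = 1046.8125
  feathered-shank single-comb: 1861 × 3/16 = 348.9375
  clean-shank pea-comb: 1861 × 3/16 = 348.9375
  clean-shank single-comb: 1861 × 1/16 = 116.3125
χ² = Σ (O − E)² / E
  feathered-shank pea-comb: (969 − 1046.8125)² / 1046.8125 = 5.7840
  feathered-shank single-comb: (410 − 348.9375)² / 348.9375 = 10.6857
  clean-shank pea-comb: (383 − 348.9375)² / 348.9375 = 3.3251
  clean-shank single-comb: (99 − 116.3125)² / 116.3125 = 2.5769
χ² = 5.7840 + 10.6857 + 3.3251 + 2.5769 = 22.3717 ≈ 22.372
Degrees of freedom = 4 − 1 = 3; critical value at α = 0.05 is 7.815.
Since 22.372 > 7.815, we reject the null hypothesis — the data do not fit the 9:3:3:1 ratio.

22.372; not consistent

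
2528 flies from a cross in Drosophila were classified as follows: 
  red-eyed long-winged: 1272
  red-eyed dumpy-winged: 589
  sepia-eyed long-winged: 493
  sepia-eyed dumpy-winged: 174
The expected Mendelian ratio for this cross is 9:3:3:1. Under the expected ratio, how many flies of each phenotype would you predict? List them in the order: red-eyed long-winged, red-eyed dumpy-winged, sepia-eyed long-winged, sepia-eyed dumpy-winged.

Expected counts for N = 2528 under a 9:3:3:1 ratio (total parts = 16):
  red-eyed long-winged: 2528 × 9/16 = 1422
  red-eyed dumpy-winged: 2528 × 3/16 = 474
  sepia-eyed long-winged: 2528 × 3/16 = 474
  sepia-eyed dumpy-winged: 2528 × 1/16 = 158

1422, 474, 474, 158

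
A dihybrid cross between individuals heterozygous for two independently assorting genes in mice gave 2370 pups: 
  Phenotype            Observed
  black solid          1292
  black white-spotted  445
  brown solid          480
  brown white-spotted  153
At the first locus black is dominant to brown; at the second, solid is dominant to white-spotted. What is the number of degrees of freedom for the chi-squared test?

A dihybrid F₂ with independent assortment and complete dominance at both loci gives a 9:3:3:1 phenotypic ratio.
A goodness-of-fit test with 4 phenotype classes has df = 4 − 1 = 3.

3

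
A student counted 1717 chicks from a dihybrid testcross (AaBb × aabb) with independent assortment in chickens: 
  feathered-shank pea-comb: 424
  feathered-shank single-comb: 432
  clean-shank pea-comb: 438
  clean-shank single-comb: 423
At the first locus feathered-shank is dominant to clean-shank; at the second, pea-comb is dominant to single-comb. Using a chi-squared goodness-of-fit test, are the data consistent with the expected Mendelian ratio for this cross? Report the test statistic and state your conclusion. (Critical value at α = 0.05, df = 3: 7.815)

0.351; consistent

A dihybrid testcross with independent assortment gives a 1:1:1:1 ratio.
Total ratio parts = 4. Expected numbers out of 1717:
  feathered-shank pea-comb: 1717 × 1/4 = 429.25
  feathered-shank single-comb: 1717 × 1/4 = 429.25
  clean-shank pea-comb: 1717 × 1/4 = 429.25
  clean-shank single-comb: 1717 × 1/4 = 429.25
χ² = Σ (O − E)² / E
  feathered-shank pea-comb: (424 − 429.25)² / 429.25 = 0.0642
  feathered-shank single-comb: (432 − 429.25)² / 429.25 = 0.0176
  clean-shank pea-comb: (438 − 429.25)² / 429.25 = 0.1784
  clean-shank single-comb: (423 − 429.25)² / 429.25 = 0.0910
χ² = 0.0642 + 0.0176 + 0.1784 + 0.0910 = 0.3512 ≈ 0.351
Degrees of freedom = 4 − 1 = 3; critical value at α = 0.05 is 7.815.
Since 0.351 < 7.815, we fail to reject the null hypothesis — the data are consistent with the 1:1:1:1 ratio.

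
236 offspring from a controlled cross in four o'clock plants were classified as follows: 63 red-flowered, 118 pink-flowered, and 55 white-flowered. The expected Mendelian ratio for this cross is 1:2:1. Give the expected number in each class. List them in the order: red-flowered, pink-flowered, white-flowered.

Expected counts for N = 236 under a 1:2:1 ratio (total parts = 4):
  red-flowered: 236 × 1/4 = 59
  pink-flowered: 236 × 2/4 = 118
  white-flowered: 236 × 1/4 = 59

59, 118, 59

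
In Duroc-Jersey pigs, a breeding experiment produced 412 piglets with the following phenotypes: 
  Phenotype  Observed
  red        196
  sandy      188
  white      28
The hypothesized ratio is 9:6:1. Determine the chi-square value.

Under the 9:6:1 hypothesis (Σ ratio = 16, N = 412):
  red: 412 × 9/16 = 231.75
  sandy: 412 × 6/16 = 154.5
  white: 412 × 1/16 = 25.75
χ² = Σ (O − E)² / E
  red: (196 − 231.75)² / 231.75 = 5.5148
  sandy: (188 − 154.5)² / 154.5 = 7.2638
  white: (28 − 25.75)² / 25.75 = 0.1966
χ² = 5.5148 + 7.2638 + 0.1966 = 12.9752 ≈ 12.975

12.975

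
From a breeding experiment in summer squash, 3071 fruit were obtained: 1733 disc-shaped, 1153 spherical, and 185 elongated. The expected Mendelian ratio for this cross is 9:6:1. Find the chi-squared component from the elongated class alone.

The 9:6:1 ratio has 16 parts, so with N = 3071 the expected counts are:
  disc-shaped: 3071 × 9/16 = 1727.4375
  spherical: 3071 × 6/16 = 1151.625
  elongated: 3071 × 1/16 = 191.9375
Contribution of elongated: (185 − 191.9375)² / 191.9375 = 0.2508

0.251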